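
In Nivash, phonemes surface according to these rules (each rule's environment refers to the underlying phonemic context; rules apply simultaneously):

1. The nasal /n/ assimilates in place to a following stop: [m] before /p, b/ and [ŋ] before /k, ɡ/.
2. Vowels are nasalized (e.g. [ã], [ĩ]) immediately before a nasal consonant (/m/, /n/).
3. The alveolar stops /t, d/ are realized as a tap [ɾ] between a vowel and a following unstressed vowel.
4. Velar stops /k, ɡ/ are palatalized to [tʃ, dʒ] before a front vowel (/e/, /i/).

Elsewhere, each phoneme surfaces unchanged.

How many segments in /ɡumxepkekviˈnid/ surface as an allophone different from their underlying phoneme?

3

Segments that undergo a rule: /u/ → [ũ] (rule 2); /k/ → [tʃ] (rule 4); /i/ → [ĩ] (rule 2).
All other segments surface unchanged.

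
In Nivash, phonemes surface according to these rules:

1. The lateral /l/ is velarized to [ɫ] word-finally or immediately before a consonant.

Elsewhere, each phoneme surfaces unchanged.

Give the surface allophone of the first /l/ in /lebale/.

[l]

/l/ (word-initial): rule 1 targets it, but not word-finally or immediately before a consonant → unchanged [l].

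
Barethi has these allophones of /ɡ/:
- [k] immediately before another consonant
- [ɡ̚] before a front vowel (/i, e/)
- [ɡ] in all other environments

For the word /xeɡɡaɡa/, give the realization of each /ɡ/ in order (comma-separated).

[k], [ɡ], [ɡ]

Occurrence 1 (position 3): immediately before another consonant → [k].
Occurrence 2 (position 4): no conditioning environment matches → elsewhere allophone [ɡ].
Occurrence 3 (position 6): no conditioning environment matches → elsewhere allophone [ɡ].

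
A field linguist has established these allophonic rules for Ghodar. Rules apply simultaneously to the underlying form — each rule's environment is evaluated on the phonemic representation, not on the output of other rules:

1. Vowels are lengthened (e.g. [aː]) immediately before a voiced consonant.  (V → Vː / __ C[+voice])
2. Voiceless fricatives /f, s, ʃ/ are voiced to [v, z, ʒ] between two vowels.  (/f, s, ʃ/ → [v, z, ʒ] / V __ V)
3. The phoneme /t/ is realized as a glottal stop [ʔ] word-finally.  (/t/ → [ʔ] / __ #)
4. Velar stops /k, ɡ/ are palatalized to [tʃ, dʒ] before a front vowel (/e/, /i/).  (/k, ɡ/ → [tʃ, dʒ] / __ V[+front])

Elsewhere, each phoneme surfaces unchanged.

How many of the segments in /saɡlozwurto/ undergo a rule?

3

Segments that undergo a rule: /a/ → [aː] (rule 1); /o/ → [oː] (rule 1); /u/ → [uː] (rule 1).
All other segments surface unchanged.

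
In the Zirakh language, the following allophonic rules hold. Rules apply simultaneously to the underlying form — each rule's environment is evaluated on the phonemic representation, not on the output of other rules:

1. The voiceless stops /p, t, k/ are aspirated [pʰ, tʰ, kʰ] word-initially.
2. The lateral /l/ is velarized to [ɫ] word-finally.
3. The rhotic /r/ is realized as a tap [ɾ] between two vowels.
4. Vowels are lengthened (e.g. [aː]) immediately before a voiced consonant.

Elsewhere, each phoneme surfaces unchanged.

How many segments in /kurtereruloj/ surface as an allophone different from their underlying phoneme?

8

Segments that undergo a rule: /k/ → [kʰ] (rule 1); /u/ → [uː] (rule 4); /e/ → [eː] (rule 4); /r/ → [ɾ] (rule 3); /e/ → [eː] (rule 4); /r/ → [ɾ] (rule 3); /u/ → [uː] (rule 4); /o/ → [oː] (rule 4).
All other segments surface unchanged.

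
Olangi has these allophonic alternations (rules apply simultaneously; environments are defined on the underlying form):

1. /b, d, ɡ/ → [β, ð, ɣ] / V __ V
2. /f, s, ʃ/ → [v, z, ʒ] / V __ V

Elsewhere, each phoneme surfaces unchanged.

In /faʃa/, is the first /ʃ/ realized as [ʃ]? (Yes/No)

No

Rule 2 applies to /ʃ/ (between /a/ and /a/: between two vowels) → [ʒ].
The actual realization is [ʒ], not [ʃ].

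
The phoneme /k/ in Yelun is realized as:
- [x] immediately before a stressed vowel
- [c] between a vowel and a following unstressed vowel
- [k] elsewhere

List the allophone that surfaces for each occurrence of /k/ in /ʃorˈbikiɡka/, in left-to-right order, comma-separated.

Occurrence 1 (position 6): between a vowel and a following unstressed vowel → [c].
Occurrence 2 (position 9): no conditioning environment matches → elsewhere allophone [k].

[c], [k]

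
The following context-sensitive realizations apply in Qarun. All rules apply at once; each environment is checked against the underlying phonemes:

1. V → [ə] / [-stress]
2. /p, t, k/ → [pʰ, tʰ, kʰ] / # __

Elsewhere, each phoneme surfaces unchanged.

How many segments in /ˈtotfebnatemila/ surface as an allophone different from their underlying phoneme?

Segments that undergo a rule: /t/ → [tʰ] (rule 2); /e/ → [ə] (rule 1); /a/ → [ə] (rule 1); /e/ → [ə] (rule 1); /i/ → [ə] (rule 1); /a/ → [ə] (rule 1).
All other segments surface unchanged.

6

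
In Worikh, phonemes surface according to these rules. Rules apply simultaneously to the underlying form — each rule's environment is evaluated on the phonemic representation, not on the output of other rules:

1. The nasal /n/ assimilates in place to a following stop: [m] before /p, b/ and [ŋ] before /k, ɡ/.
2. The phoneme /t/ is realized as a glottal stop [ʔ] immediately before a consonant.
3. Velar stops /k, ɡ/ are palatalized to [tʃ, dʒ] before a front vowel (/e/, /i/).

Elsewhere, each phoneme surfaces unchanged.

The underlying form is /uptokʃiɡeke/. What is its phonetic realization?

[uptokʃidʒetʃe]

/u/ stays [u].
/p/ (between /u/ and /t/) is unaffected → [p].
/t/ — between /p/ and /o/; rule 2 does not apply here → [t].
/o/ (between /t/ and /k/) is unaffected → [o].
/k/ (between /o/ and /ʃ/): rule 3 targets it, but not before a front vowel → unchanged [k].
/ʃ/ (between /k/ and /i/): no rule targets it → [ʃ].
/i/ — not in any rule's target class → [i].
/ɡ/ meets the environment for rule 3 (before a front vowel) → [dʒ].
/e/ (between /ɡ/ and /k/) is unaffected → [e].
/k/ — between /e/ and /e/, before a front vowel — surfaces as [tʃ] (rule 3).
/e/ (word-final): no rule targets it → [e].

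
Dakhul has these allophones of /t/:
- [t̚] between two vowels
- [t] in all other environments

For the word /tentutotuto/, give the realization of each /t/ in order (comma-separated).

Occurrence 1 (position 1): no conditioning environment matches → elsewhere allophone [t].
Occurrence 2 (position 4): no conditioning environment matches → elsewhere allophone [t].
Occurrence 3 (position 6): between two vowels → [t̚].
Occurrence 4 (position 8): between two vowels → [t̚].
Occurrence 5 (position 10): between two vowels → [t̚].

[t], [t], [t̚], [t̚], [t̚]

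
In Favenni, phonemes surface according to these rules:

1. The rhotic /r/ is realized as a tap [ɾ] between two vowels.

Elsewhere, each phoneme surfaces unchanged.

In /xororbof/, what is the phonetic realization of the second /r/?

[r]

/r/ (between /o/ and /b/) fails the environment for rule 1, so it stays [r].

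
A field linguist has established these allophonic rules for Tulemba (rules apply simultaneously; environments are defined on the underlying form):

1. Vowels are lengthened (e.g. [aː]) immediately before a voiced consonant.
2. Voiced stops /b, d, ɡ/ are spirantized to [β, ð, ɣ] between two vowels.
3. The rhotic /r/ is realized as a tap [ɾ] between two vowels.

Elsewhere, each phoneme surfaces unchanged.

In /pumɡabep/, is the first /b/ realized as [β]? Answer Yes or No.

/b/ (between /a/ and /e/): between two vowels, so rule 2 applies → [β].
The actual realization is [β], which matches [β].

Yes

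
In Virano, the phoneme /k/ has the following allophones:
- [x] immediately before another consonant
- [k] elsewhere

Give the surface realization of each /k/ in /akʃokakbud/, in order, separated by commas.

[x], [k], [x]

Occurrence 1 (position 2): immediately before another consonant → [x].
Occurrence 2 (position 5): no conditioning environment matches → elsewhere allophone [k].
Occurrence 3 (position 7): immediately before another consonant → [x].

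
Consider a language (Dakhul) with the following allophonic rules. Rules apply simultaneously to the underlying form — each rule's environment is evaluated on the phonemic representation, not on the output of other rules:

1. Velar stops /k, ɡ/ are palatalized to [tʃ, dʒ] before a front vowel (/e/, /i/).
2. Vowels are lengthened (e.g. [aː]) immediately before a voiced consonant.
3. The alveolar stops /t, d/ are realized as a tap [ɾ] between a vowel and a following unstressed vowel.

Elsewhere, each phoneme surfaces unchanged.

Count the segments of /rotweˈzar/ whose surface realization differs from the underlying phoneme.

Segments that undergo a rule: /e/ → [eː] (rule 2); /a/ → [aː] (rule 2).
All other segments surface unchanged.

2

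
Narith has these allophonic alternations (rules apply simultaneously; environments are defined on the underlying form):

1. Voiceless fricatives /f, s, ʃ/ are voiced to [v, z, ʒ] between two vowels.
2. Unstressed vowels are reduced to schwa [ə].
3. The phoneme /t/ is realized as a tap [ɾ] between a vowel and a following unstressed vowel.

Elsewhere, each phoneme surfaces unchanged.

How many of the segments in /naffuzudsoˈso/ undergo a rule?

5

Segments that undergo a rule: /a/ → [ə] (rule 2); /u/ → [ə] (rule 2); /u/ → [ə] (rule 2); /o/ → [ə] (rule 2); /s/ → [z] (rule 1).
All other segments surface unchanged.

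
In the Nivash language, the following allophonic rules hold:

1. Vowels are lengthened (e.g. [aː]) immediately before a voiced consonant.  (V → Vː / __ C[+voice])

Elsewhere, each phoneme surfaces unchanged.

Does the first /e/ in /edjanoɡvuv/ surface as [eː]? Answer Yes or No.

Yes

/e/ (word-initial) occurs before a voiced consonant → [eː] by rule 1.
The actual realization is [eː], which matches [eː].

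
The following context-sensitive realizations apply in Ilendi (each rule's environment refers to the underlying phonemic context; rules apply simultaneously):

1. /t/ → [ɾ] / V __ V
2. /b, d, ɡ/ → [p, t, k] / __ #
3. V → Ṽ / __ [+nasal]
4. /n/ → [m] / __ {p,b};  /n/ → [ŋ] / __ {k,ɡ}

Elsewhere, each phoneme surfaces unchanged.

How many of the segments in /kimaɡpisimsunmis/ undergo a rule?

3

Segments that undergo a rule: /i/ → [ĩ] (rule 3); /i/ → [ĩ] (rule 3); /u/ → [ũ] (rule 3).
All other segments surface unchanged.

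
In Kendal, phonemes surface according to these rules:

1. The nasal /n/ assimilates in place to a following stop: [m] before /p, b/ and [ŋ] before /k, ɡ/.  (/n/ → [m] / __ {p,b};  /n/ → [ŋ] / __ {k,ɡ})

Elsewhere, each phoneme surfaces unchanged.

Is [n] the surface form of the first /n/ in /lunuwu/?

Yes

/n/ (between /u/ and /u/): rule 1 targets it, but not before a labial or velar stop → unchanged [n].
The actual realization is [n], which matches [n].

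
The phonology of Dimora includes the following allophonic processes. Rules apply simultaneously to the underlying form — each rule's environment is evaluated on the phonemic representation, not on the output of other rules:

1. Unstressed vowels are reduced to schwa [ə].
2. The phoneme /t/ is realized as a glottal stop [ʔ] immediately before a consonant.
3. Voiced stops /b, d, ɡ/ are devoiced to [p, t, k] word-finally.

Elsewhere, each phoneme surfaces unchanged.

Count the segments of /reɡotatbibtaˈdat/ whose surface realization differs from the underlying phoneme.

Segments that undergo a rule: /e/ → [ə] (rule 1); /o/ → [ə] (rule 1); /a/ → [ə] (rule 1); /t/ → [ʔ] (rule 2); /i/ → [ə] (rule 1); /a/ → [ə] (rule 1).
All other segments surface unchanged.

6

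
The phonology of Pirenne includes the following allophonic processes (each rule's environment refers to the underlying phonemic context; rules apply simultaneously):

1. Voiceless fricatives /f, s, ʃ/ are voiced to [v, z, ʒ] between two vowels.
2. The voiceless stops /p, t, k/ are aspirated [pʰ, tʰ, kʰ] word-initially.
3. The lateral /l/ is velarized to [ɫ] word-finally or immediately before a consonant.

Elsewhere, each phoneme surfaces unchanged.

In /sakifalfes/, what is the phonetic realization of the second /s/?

[s]

/s/ (word-final): rule 1 targets it, but not between two vowels → unchanged [s].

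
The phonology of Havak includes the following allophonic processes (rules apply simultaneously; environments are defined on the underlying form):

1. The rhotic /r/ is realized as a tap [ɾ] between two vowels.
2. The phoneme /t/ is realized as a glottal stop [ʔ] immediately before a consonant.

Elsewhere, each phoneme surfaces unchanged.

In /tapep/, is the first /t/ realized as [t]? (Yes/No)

/t/ (word-initial): rule 2 targets it, but not immediately before a consonant → unchanged [t].
The actual realization is [t], which matches [t].

Yes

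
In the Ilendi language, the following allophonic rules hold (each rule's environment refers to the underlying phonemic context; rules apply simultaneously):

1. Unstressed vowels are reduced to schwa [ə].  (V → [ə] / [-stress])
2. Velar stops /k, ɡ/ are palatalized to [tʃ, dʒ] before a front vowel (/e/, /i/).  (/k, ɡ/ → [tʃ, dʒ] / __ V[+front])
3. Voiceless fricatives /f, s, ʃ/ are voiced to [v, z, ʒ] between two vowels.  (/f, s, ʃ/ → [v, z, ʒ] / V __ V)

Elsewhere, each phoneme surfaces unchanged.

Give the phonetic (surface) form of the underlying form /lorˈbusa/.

[lərˈbuzə]

/l/ stays [l].
Rule 1 applies to /o/ (between /l/ and /r/: in an unstressed syllable) → [ə].
/r/ stays [r].
/b/ stays [b].
/u/ — between /b/ and /s/; rule 1 does not apply here → [u].
/s/ meets the environment for rule 3 (between two vowels) → [z].
/a/ (word-final) occurs in an unstressed syllable → [ə] by rule 1.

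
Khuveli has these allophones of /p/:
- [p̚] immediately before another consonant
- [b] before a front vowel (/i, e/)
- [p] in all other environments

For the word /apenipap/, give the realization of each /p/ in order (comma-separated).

Occurrence 1 (position 2): before a front vowel (/i, e/) → [b].
Occurrence 2 (position 6): no conditioning environment matches → elsewhere allophone [p].
Occurrence 3 (position 8): no conditioning environment matches → elsewhere allophone [p].

[b], [p], [p]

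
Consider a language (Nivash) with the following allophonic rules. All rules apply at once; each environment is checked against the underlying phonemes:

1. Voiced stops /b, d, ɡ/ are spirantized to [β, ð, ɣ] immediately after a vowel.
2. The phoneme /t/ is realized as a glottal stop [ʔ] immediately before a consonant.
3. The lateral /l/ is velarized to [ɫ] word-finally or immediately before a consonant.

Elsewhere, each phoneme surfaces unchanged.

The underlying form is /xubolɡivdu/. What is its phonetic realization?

[xuβoɫɡivdu]

/x/ — not in any rule's target class → [x].
/u/ (between /x/ and /b/) is unaffected → [u].
/b/ — between /u/ and /o/, immediately after a vowel — surfaces as [β] (rule 1).
/o/ (between /b/ and /l/) is unaffected → [o].
/l/ (between /o/ and /ɡ/) occurs word-finally or immediately before a consonant → [ɫ] by rule 3.
/ɡ/ — between /l/ and /i/; rule 1 does not apply here → [ɡ].
/i/ (between /ɡ/ and /v/): no rule targets it → [i].
/v/ (between /i/ and /d/): no rule targets it → [v].
/d/ (between /v/ and /u/) is in the target of rule 1 but the environment (immediately after a vowel) is not met → [d].
/u/ (word-final): no rule targets it → [u].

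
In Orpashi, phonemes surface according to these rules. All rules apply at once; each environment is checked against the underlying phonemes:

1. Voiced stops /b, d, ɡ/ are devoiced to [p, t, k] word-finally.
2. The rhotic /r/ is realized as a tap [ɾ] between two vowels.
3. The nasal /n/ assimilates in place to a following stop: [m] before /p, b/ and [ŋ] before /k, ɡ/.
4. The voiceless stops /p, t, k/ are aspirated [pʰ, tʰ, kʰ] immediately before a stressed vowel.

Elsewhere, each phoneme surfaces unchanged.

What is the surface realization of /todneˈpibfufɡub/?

/t/ — word-initial; rule 4 does not apply here → [t].
/o/ — not in any rule's target class → [o].
/d/ — between /o/ and /n/; rule 1 does not apply here → [d].
/n/ (between /d/ and /e/) is in the target of rule 3 but the environment (before a labial or velar stop) is not met → [n].
/e/ (between /n/ and /p/) is unaffected → [e].
/p/ (between /e/ and /i/): immediately before a stressed vowel, so rule 4 applies → [pʰ].
/i/ (between /p/ and /b/): no rule targets it → [i].
/b/ (between /i/ and /f/) is in the target of rule 1 but the environment (word-finally) is not met → [b].
/f/ (between /b/ and /u/) is unaffected → [f].
/u/ (between /f/ and /f/): no rule targets it → [u].
/f/ (between /u/ and /ɡ/): no rule targets it → [f].
/ɡ/ (between /f/ and /u/): rule 1 targets it, but not word-finally → unchanged [ɡ].
/u/ (between /ɡ/ and /b/) is unaffected → [u].
/b/ (word-final) occurs word-finally → [p] by rule 1.

[todneˈpʰibfufɡup]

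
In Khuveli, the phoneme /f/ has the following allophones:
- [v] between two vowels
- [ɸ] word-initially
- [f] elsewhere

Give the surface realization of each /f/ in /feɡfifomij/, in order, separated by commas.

Occurrence 1 (position 1): word-initially → [ɸ].
Occurrence 2 (position 4): no conditioning environment matches → elsewhere allophone [f].
Occurrence 3 (position 6): between two vowels → [v].

[ɸ], [f], [v]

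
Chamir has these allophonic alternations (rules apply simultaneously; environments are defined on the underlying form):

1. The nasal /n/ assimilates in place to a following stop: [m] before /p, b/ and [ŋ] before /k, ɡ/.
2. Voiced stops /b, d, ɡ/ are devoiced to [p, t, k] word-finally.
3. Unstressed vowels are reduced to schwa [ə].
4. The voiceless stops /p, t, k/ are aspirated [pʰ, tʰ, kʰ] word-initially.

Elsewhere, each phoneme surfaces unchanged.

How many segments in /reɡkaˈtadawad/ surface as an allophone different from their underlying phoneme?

Segments that undergo a rule: /e/ → [ə] (rule 3); /a/ → [ə] (rule 3); /a/ → [ə] (rule 3); /a/ → [ə] (rule 3); /d/ → [t] (rule 2).
All other segments surface unchanged.

5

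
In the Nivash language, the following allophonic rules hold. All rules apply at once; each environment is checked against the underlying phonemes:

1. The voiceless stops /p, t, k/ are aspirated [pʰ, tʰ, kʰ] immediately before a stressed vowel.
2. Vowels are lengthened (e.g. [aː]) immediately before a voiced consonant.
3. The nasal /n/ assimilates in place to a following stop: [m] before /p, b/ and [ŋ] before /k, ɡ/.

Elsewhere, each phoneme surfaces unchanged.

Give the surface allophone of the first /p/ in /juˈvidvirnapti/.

[p]

/p/ (between /a/ and /t/) is in the target of rule 1 but the environment (immediately before a stressed vowel) is not met → [p].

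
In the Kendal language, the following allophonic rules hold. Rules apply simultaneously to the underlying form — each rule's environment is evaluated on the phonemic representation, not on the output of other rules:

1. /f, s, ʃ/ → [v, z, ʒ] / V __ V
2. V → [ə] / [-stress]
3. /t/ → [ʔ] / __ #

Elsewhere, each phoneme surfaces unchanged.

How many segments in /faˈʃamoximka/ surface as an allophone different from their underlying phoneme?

Segments that undergo a rule: /a/ → [ə] (rule 2); /ʃ/ → [ʒ] (rule 1); /o/ → [ə] (rule 2); /i/ → [ə] (rule 2); /a/ → [ə] (rule 2).
All other segments surface unchanged.

5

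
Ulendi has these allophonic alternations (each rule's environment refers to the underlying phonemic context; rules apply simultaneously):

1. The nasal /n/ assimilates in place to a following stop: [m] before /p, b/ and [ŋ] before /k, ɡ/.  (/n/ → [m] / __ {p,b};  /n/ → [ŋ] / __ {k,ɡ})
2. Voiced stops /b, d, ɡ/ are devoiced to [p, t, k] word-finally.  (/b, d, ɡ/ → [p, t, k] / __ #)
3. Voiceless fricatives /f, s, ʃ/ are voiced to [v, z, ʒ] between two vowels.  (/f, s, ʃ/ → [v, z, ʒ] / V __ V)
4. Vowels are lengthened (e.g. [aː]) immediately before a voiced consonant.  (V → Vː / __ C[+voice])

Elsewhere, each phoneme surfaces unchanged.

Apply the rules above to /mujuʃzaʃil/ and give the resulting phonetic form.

[muːjuʃzaʒiːl]

/m/ stays [m].
/u/ — between /m/ and /j/, before a voiced consonant — surfaces as [uː] (rule 4).
/j/ (between /u/ and /u/) is unaffected → [j].
/u/ (between /j/ and /ʃ/) is in the target of rule 4 but the environment (before a voiced consonant) is not met → [u].
/ʃ/ — between /u/ and /z/; rule 3 does not apply here → [ʃ].
/z/ stays [z].
/a/ — between /z/ and /ʃ/; rule 4 does not apply here → [a].
/ʃ/ — between /a/ and /i/, between two vowels — surfaces as [ʒ] (rule 3).
Rule 4 applies to /i/ (between /ʃ/ and /l/: before a voiced consonant) → [iː].
/l/ stays [l].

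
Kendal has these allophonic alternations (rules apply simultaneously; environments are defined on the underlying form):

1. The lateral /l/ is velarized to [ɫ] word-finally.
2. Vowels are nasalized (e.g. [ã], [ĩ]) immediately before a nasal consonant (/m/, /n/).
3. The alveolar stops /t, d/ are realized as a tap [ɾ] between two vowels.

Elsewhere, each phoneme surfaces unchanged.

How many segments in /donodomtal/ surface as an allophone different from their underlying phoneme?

4

Segments that undergo a rule: /o/ → [õ] (rule 2); /d/ → [ɾ] (rule 3); /o/ → [õ] (rule 2); /l/ → [ɫ] (rule 1).
All other segments surface unchanged.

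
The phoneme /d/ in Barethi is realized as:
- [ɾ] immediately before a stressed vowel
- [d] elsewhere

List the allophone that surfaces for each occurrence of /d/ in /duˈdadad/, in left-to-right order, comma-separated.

[d], [ɾ], [d], [d]

Occurrence 1 (position 1): no conditioning environment matches → elsewhere allophone [d].
Occurrence 2 (position 3): immediately before a stressed vowel → [ɾ].
Occurrence 3 (position 5): no conditioning environment matches → elsewhere allophone [d].
Occurrence 4 (position 7): no conditioning environment matches → elsewhere allophone [d].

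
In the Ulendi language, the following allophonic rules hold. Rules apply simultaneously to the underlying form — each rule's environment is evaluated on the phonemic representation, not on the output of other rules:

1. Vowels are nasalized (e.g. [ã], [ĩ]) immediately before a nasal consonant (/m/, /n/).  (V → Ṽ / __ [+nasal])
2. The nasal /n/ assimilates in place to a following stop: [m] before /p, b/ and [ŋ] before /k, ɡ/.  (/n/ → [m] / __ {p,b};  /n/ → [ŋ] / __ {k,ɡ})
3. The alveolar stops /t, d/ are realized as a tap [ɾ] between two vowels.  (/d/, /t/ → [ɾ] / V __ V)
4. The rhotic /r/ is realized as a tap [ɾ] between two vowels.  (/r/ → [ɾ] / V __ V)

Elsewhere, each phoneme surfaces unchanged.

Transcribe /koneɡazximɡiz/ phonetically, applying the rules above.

/o/ meets the environment for rule 1 (before a nasal consonant) → [õ].
/n/ (between /o/ and /e/) is in the target of rule 2 but the environment (before a labial or velar stop) is not met → [n].
/e/ (between /n/ and /ɡ/) fails the environment for rule 1, so it stays [e].
/a/ (between /ɡ/ and /z/) fails the environment for rule 1, so it stays [a].
Rule 1 applies to /i/ (between /x/ and /m/: before a nasal consonant) → [ĩ].
/i/ (between /ɡ/ and /z/) fails the environment for rule 1, so it stays [i].

[kõneɡazxĩmɡiz]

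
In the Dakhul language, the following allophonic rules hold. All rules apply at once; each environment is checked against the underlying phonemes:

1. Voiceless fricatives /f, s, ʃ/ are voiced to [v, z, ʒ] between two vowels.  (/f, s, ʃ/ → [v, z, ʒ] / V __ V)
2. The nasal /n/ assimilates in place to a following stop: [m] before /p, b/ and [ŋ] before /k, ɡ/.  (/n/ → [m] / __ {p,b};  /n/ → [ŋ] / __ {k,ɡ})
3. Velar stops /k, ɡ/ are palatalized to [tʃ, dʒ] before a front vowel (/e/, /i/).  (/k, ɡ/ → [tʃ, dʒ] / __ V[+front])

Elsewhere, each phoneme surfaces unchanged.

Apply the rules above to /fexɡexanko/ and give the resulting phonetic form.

[fexdʒexaŋko]

/f/ — word-initial; rule 1 does not apply here → [f].
/e/ (between /f/ and /x/) is unaffected → [e].
/x/ (between /e/ and /ɡ/) is unaffected → [x].
/ɡ/ (between /x/ and /e/) occurs before a front vowel → [dʒ] by rule 3.
/e/ — not in any rule's target class → [e].
/x/ (between /e/ and /a/) is unaffected → [x].
/a/ (between /x/ and /n/): no rule targets it → [a].
/n/ (between /a/ and /k/) occurs before a labial or velar stop → [ŋ] by rule 2.
/k/ (between /n/ and /o/) is in the target of rule 3 but the environment (before a front vowel) is not met → [k].
/o/ (word-final) is unaffected → [o].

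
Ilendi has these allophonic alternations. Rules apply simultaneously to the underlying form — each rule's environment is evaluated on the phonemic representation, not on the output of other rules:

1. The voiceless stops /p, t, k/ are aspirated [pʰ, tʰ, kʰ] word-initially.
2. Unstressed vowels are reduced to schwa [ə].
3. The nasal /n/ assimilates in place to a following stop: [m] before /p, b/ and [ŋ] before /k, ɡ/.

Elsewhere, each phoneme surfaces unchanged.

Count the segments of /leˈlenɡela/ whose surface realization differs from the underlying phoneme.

Segments that undergo a rule: /e/ → [ə] (rule 2); /n/ → [ŋ] (rule 3); /e/ → [ə] (rule 2); /a/ → [ə] (rule 2).
All other segments surface unchanged.

4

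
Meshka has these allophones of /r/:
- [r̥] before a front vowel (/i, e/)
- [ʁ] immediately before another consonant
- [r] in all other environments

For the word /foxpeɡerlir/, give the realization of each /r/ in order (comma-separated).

Occurrence 1 (position 8): immediately before another consonant → [ʁ].
Occurrence 2 (position 11): no conditioning environment matches → elsewhere allophone [r].

[ʁ], [r]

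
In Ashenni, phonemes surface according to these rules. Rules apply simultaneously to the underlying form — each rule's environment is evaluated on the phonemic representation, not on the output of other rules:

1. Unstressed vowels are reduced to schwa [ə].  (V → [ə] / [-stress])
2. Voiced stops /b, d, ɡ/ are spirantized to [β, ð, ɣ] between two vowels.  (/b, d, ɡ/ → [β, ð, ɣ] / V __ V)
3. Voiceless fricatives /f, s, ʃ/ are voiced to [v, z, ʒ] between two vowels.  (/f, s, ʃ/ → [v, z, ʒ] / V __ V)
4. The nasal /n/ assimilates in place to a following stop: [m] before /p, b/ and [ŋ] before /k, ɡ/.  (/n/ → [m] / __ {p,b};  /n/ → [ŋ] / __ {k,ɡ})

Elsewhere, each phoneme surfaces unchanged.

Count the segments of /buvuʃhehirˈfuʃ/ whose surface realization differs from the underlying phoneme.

4

Segments that undergo a rule: /u/ → [ə] (rule 1); /u/ → [ə] (rule 1); /e/ → [ə] (rule 1); /i/ → [ə] (rule 1).
All other segments surface unchanged.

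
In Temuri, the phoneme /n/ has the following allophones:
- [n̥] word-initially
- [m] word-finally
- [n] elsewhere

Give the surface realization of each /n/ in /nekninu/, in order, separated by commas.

[n̥], [n], [n]

Occurrence 1 (position 1): word-initially → [n̥].
Occurrence 2 (position 4): no conditioning environment matches → elsewhere allophone [n].
Occurrence 3 (position 6): no conditioning environment matches → elsewhere allophone [n].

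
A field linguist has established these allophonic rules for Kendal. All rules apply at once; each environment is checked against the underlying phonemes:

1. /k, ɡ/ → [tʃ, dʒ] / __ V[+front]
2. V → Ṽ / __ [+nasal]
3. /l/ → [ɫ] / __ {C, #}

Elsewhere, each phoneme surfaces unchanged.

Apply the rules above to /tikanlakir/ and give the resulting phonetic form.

/i/ (between /t/ and /k/) is in the target of rule 2 but the environment (before a nasal consonant) is not met → [i].
/k/ — between /i/ and /a/; rule 1 does not apply here → [k].
/a/ (between /k/ and /n/) occurs before a nasal consonant → [ã] by rule 2.
/l/ (between /n/ and /a/) fails the environment for rule 3, so it stays [l].
/a/ (between /l/ and /k/) is in the target of rule 2 but the environment (before a nasal consonant) is not met → [a].
/k/ — between /a/ and /i/, before a front vowel — surfaces as [tʃ] (rule 1).
/i/ — between /k/ and /r/; rule 2 does not apply here → [i].

[tikãnlatʃir]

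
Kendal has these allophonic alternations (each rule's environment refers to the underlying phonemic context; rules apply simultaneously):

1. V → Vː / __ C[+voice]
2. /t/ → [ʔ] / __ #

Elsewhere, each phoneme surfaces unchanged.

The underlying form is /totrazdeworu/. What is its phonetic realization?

[totraːzdeːwoːru]

/t/ — word-initial; rule 2 does not apply here → [t].
/o/ (between /t/ and /t/) fails the environment for rule 1, so it stays [o].
/t/ (between /o/ and /r/): rule 2 targets it, but not word-finally → unchanged [t].
/r/ — not in any rule's target class → [r].
/a/ — between /r/ and /z/, before a voiced consonant — surfaces as [aː] (rule 1).
/z/ — not in any rule's target class → [z].
/d/ (between /z/ and /e/): no rule targets it → [d].
Rule 1 applies to /e/ (between /d/ and /w/: before a voiced consonant) → [eː].
/w/ stays [w].
/o/ (between /w/ and /r/) occurs before a voiced consonant → [oː] by rule 1.
/r/ stays [r].
/u/ (word-final): rule 1 targets it, but not before a voiced consonant → unchanged [u].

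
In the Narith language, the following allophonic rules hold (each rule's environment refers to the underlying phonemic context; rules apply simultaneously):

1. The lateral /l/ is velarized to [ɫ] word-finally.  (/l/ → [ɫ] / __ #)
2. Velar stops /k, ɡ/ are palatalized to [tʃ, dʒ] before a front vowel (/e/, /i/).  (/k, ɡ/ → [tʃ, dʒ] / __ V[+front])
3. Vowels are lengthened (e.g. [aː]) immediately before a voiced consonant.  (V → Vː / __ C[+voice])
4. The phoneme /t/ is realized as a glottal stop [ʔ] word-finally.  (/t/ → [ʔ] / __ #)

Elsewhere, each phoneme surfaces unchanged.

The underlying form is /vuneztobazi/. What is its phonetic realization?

/v/ (word-initial) is unaffected → [v].
/u/ meets the environment for rule 3 (before a voiced consonant) → [uː].
/n/ stays [n].
Rule 3 applies to /e/ (between /n/ and /z/: before a voiced consonant) → [eː].
/z/ — not in any rule's target class → [z].
/t/ (between /z/ and /o/) fails the environment for rule 4, so it stays [t].
/o/ meets the environment for rule 3 (before a voiced consonant) → [oː].
/b/ — not in any rule's target class → [b].
Rule 3 applies to /a/ (between /b/ and /z/: before a voiced consonant) → [aː].
/z/ (between /a/ and /i/): no rule targets it → [z].
/i/ — word-final; rule 3 does not apply here → [i].

[vuːneːztoːbaːzi]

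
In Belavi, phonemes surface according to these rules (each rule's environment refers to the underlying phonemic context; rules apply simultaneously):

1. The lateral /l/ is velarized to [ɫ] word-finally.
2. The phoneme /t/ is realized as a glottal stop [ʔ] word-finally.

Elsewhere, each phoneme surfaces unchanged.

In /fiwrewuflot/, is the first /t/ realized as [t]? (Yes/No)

No

Rule 2 applies to /t/ (word-final: word-finally) → [ʔ].
The actual realization is [ʔ], not [t].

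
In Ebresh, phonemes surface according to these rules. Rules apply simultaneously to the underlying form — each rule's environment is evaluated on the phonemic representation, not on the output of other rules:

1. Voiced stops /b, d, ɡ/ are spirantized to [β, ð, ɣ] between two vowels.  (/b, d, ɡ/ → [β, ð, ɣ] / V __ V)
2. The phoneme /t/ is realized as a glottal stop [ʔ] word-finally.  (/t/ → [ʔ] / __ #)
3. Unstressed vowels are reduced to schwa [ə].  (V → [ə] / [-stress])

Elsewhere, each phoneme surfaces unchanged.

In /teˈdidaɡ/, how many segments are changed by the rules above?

Segments that undergo a rule: /e/ → [ə] (rule 3); /d/ → [ð] (rule 1); /d/ → [ð] (rule 1); /a/ → [ə] (rule 3).
All other segments surface unchanged.

4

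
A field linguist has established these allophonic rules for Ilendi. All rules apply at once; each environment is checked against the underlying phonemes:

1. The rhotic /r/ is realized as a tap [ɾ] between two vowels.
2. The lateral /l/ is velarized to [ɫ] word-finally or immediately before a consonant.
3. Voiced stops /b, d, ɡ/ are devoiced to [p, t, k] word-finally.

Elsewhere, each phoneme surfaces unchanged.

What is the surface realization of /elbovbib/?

[eɫbovbip]

/l/ (between /e/ and /b/): word-finally or immediately before a consonant, so rule 2 applies → [ɫ].
/b/ — between /l/ and /o/; rule 3 does not apply here → [b].
/b/ (between /v/ and /i/) fails the environment for rule 3, so it stays [b].
/b/ — word-final, word-finally — surfaces as [p] (rule 3).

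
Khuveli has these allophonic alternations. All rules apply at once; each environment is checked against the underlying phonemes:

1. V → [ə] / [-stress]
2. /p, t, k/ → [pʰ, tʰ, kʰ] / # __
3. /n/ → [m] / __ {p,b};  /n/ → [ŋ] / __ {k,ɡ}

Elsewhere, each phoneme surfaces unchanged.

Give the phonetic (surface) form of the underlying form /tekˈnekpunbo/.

/t/ (word-initial): word-initially, so rule 2 applies → [tʰ].
/e/ — between /t/ and /k/, in an unstressed syllable — surfaces as [ə] (rule 1).
/k/ (between /e/ and /n/): rule 2 targets it, but not word-initially → unchanged [k].
/n/ — between /k/ and /e/; rule 3 does not apply here → [n].
/e/ — between /n/ and /k/; rule 1 does not apply here → [e].
/k/ (between /e/ and /p/) fails the environment for rule 2, so it stays [k].
/p/ (between /k/ and /u/) is in the target of rule 2 but the environment (word-initially) is not met → [p].
/u/ meets the environment for rule 1 (in an unstressed syllable) → [ə].
Rule 3 applies to /n/ (between /u/ and /b/: before a labial or velar stop) → [m].
/b/ (between /n/ and /o/) is unaffected → [b].
/o/ — word-final, in an unstressed syllable — surfaces as [ə] (rule 1).

[tʰəkˈnekpəmbə]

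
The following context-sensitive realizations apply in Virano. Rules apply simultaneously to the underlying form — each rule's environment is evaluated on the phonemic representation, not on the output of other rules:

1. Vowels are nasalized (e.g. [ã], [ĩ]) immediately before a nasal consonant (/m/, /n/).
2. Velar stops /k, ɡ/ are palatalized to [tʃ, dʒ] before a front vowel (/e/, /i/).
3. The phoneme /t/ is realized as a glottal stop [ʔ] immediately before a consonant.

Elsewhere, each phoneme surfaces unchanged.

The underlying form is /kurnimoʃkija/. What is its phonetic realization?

/k/ (word-initial) is in the target of rule 2 but the environment (before a front vowel) is not met → [k].
/u/ (between /k/ and /r/) is in the target of rule 1 but the environment (before a nasal consonant) is not met → [u].
/r/ (between /u/ and /n/): no rule targets it → [r].
/n/ — not in any rule's target class → [n].
/i/ meets the environment for rule 1 (before a nasal consonant) → [ĩ].
/m/ stays [m].
/o/ (between /m/ and /ʃ/) fails the environment for rule 1, so it stays [o].
/ʃ/ stays [ʃ].
/k/ — between /ʃ/ and /i/, before a front vowel — surfaces as [tʃ] (rule 2).
/i/ (between /k/ and /j/): rule 1 targets it, but not before a nasal consonant → unchanged [i].
/j/ (between /i/ and /a/) is unaffected → [j].
/a/ (word-final) fails the environment for rule 1, so it stays [a].

[kurnĩmoʃtʃija]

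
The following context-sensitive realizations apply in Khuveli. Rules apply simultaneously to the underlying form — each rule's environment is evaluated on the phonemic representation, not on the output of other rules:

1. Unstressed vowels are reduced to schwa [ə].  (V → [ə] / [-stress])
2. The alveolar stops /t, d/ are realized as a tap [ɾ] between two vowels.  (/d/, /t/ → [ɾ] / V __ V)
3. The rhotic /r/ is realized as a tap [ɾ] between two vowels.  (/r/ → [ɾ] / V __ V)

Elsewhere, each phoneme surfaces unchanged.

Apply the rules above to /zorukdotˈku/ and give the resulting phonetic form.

[zəɾəkdətˈku]

/z/ (word-initial) is unaffected → [z].
/o/ (between /z/ and /r/) occurs in an unstressed syllable → [ə] by rule 1.
Rule 3 applies to /r/ (between /o/ and /u/: between two vowels) → [ɾ].
/u/ (between /r/ and /k/): in an unstressed syllable, so rule 1 applies → [ə].
/k/ (between /u/ and /d/): no rule targets it → [k].
/d/ (between /k/ and /o/) is in the target of rule 2 but the environment (between two vowels) is not met → [d].
/o/ meets the environment for rule 1 (in an unstressed syllable) → [ə].
/t/ (between /o/ and /k/) is in the target of rule 2 but the environment (between two vowels) is not met → [t].
/k/ (between /t/ and /u/): no rule targets it → [k].
/u/ — word-final; rule 1 does not apply here → [u].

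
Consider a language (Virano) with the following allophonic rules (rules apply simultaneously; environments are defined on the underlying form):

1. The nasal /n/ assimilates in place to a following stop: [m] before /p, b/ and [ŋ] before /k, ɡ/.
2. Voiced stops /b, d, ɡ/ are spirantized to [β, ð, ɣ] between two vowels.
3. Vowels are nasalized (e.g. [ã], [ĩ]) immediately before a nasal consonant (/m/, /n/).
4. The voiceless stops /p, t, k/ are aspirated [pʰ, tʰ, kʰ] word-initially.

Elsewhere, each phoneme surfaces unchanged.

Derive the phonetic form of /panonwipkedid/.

[pʰãnõnwipkeðid]

/p/ — word-initial, word-initially — surfaces as [pʰ] (rule 4).
Rule 3 applies to /a/ (between /p/ and /n/: before a nasal consonant) → [ã].
/n/ (between /a/ and /o/) is in the target of rule 1 but the environment (before a labial or velar stop) is not met → [n].
Rule 3 applies to /o/ (between /n/ and /n/: before a nasal consonant) → [õ].
/n/ — between /o/ and /w/; rule 1 does not apply here → [n].
/i/ (between /w/ and /p/) fails the environment for rule 3, so it stays [i].
/p/ — between /i/ and /k/; rule 4 does not apply here → [p].
/k/ (between /p/ and /e/) is in the target of rule 4 but the environment (word-initially) is not met → [k].
/e/ — between /k/ and /d/; rule 3 does not apply here → [e].
/d/ — between /e/ and /i/, between two vowels — surfaces as [ð] (rule 2).
/i/ (between /d/ and /d/) is in the target of rule 3 but the environment (before a nasal consonant) is not met → [i].
/d/ — word-final; rule 2 does not apply here → [d].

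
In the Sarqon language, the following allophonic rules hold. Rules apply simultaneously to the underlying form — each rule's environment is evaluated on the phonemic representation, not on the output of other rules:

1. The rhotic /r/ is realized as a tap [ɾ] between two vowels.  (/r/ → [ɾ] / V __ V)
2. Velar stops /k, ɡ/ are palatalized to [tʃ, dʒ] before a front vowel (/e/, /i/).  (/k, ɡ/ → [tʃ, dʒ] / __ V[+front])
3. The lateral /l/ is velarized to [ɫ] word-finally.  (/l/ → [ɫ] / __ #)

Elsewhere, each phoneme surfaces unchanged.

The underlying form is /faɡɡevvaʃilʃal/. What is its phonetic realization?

[faɡdʒevvaʃilʃaɫ]

/f/ (word-initial): no rule targets it → [f].
/a/ (between /f/ and /ɡ/): no rule targets it → [a].
/ɡ/ (between /a/ and /ɡ/) is in the target of rule 2 but the environment (before a front vowel) is not met → [ɡ].
/ɡ/ (between /ɡ/ and /e/) occurs before a front vowel → [dʒ] by rule 2.
/e/ (between /ɡ/ and /v/) is unaffected → [e].
/v/ (between /e/ and /v/): no rule targets it → [v].
/v/ — not in any rule's target class → [v].
/a/ (between /v/ and /ʃ/): no rule targets it → [a].
/ʃ/ — not in any rule's target class → [ʃ].
/i/ (between /ʃ/ and /l/) is unaffected → [i].
/l/ (between /i/ and /ʃ/) fails the environment for rule 3, so it stays [l].
/ʃ/ stays [ʃ].
/a/ (between /ʃ/ and /l/) is unaffected → [a].
/l/ — word-final, word-finally — surfaces as [ɫ] (rule 3).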